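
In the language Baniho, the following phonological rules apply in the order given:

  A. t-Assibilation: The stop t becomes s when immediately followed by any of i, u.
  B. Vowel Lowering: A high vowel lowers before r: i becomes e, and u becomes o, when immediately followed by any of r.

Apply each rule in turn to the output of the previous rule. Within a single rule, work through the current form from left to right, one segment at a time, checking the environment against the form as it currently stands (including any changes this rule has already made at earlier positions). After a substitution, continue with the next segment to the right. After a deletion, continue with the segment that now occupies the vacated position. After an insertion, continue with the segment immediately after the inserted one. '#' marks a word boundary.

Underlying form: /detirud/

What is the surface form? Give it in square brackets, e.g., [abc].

A t-Assibilation: [detirud] → [desirud]
B Vowel Lowering: [desirud] → [deserud]

[deserud]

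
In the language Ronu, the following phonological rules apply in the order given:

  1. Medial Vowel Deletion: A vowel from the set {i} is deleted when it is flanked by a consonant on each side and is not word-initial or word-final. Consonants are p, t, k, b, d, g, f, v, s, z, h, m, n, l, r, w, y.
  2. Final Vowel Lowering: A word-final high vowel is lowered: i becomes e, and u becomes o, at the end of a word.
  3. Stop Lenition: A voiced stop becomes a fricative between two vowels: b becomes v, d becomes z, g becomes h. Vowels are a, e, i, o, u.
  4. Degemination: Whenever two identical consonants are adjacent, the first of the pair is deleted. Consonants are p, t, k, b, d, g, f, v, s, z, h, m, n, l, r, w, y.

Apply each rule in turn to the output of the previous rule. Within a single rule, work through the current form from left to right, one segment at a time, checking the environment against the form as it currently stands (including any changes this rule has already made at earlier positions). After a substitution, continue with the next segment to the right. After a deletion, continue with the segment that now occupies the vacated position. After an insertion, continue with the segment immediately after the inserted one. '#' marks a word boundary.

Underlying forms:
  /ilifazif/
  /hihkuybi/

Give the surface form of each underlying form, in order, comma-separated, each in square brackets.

/ilifazif/:
  1 Medial Vowel Deletion: [ilifazif] → [ilfazf]
  2 Final Vowel Lowering: no change — [ilfazf]
  3 Stop Lenition: no change — [ilfazf]
  4 Degemination: no change — [ilfazf]
/hihkuybi/:
  1 Medial Vowel Deletion: [hihkuybi] → [hhkuybi]
  2 Final Vowel Lowering: [hhkuybi] → [hhkuybe]
  3 Stop Lenition: no change — [hhkuybe]
  4 Degemination: [hhkuybe] → [hkuybe]

[ilfazf], [hkuybe]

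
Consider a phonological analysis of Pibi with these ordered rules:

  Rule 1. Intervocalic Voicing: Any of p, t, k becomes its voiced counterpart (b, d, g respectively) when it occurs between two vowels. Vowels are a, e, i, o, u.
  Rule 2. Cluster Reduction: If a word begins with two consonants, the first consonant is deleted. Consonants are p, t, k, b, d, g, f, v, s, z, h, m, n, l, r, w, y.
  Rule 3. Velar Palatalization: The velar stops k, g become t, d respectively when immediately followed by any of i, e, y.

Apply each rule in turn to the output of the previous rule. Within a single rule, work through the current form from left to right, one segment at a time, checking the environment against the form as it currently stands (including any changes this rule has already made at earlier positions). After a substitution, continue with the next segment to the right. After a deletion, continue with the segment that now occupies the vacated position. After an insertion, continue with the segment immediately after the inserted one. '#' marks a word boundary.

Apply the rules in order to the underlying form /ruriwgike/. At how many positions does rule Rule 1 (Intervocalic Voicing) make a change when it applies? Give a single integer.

1

Rule 1 Intervocalic Voicing: [ruriwgike] → [ruriwgige]
Rule 2 Cluster Reduction: no change — [ruriwgige]
Rule 3 Velar Palatalization: [ruriwgige] → [ruriwdide]
Rule Rule 1 changed 1 position(s).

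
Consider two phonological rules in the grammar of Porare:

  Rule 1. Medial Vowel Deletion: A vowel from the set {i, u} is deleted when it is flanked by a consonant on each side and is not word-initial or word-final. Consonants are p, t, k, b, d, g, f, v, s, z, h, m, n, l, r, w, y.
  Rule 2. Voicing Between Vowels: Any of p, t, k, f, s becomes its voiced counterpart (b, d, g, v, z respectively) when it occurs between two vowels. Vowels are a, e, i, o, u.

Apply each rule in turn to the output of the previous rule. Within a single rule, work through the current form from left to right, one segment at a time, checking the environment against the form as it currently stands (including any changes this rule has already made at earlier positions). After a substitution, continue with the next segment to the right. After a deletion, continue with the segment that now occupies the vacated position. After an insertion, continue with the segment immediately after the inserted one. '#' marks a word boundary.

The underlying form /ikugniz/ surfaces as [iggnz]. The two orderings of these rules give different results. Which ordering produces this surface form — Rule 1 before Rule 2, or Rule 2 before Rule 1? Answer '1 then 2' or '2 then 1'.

2 then 1

Order 1 then 2:
  1 Medial Vowel Deletion: [ikugniz] → [ikgnz]
  2 Voicing Between Vowels: no change — [ikgnz]
  result: [ikgnz]
Order 2 then 1:
  2 Voicing Between Vowels: [ikugniz] → [igugniz]
  1 Medial Vowel Deletion: [igugniz] → [iggnz]
  result: [iggnz]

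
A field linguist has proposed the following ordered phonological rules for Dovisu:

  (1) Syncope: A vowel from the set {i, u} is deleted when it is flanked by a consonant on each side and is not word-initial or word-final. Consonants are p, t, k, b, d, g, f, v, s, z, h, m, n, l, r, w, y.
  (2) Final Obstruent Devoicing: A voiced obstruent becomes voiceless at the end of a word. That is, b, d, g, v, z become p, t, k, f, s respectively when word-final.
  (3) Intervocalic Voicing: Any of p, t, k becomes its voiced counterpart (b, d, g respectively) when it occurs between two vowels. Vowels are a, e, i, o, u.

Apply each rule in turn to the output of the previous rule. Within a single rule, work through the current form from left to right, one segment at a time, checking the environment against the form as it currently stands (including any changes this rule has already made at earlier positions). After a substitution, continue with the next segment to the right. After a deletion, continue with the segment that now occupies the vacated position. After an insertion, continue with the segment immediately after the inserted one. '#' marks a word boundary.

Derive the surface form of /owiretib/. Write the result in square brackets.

(1) Syncope: [owiretib] → [owretb]
(2) Final Obstruent Devoicing: [owretb] → [owretp]
(3) Intervocalic Voicing: no change — [owretp]

[owretp]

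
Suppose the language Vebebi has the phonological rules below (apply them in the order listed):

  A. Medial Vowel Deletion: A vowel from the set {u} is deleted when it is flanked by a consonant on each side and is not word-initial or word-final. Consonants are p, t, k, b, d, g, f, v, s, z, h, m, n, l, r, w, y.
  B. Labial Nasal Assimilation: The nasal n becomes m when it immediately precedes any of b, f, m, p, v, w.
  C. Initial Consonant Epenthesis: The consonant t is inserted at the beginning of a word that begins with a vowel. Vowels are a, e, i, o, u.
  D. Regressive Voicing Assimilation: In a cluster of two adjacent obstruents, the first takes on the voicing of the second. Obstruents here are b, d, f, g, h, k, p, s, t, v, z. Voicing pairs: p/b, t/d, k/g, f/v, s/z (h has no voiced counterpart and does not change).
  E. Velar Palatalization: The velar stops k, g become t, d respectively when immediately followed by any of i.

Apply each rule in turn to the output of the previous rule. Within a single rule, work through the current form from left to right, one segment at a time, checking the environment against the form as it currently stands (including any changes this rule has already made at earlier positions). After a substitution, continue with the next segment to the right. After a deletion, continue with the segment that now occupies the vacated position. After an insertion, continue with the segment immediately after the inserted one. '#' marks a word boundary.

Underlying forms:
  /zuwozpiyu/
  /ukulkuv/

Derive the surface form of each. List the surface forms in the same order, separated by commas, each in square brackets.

[zwospiyu], [tuklgv]

/zuwozpiyu/:
  A Medial Vowel Deletion: [zuwozpiyu] → [zwozpiyu]
  B Labial Nasal Assimilation: no change — [zwozpiyu]
  C Initial Consonant Epenthesis: no change — [zwozpiyu]
  D Regressive Voicing Assimilation: [zwozpiyu] → [zwospiyu]
  E Velar Palatalization: no change — [zwospiyu]
/ukulkuv/:
  A Medial Vowel Deletion: [ukulkuv] → [uklkv]
  B Labial Nasal Assimilation: no change — [uklkv]
  C Initial Consonant Epenthesis: [uklkv] → [tuklkv]
  D Regressive Voicing Assimilation: [tuklkv] → [tuklgv]
  E Velar Palatalization: no change — [tuklgv]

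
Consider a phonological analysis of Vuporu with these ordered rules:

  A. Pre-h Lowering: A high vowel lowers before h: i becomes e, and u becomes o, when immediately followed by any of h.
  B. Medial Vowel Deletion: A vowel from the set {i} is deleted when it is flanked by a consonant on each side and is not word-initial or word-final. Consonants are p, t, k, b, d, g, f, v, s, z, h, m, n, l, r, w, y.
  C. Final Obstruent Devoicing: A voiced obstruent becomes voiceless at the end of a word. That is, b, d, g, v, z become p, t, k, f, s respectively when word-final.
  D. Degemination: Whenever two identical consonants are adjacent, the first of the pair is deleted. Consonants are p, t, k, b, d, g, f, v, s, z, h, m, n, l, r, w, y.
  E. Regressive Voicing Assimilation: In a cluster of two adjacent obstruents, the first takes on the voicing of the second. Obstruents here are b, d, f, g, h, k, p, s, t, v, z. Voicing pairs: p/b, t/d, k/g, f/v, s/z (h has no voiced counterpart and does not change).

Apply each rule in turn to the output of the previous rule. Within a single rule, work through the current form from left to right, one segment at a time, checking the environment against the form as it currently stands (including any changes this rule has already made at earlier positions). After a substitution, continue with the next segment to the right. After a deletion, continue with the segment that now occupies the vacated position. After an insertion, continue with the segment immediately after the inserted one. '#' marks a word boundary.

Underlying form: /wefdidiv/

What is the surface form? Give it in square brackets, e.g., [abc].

[wevtf]

A Pre-h Lowering: no change — [wefdidiv]
B Medial Vowel Deletion: [wefdidiv] → [wefddv]
C Final Obstruent Devoicing: [wefddv] → [wefddf]
D Degemination: [wefddf] → [wefdf]
E Regressive Voicing Assimilation: [wefdf] → [wevtf]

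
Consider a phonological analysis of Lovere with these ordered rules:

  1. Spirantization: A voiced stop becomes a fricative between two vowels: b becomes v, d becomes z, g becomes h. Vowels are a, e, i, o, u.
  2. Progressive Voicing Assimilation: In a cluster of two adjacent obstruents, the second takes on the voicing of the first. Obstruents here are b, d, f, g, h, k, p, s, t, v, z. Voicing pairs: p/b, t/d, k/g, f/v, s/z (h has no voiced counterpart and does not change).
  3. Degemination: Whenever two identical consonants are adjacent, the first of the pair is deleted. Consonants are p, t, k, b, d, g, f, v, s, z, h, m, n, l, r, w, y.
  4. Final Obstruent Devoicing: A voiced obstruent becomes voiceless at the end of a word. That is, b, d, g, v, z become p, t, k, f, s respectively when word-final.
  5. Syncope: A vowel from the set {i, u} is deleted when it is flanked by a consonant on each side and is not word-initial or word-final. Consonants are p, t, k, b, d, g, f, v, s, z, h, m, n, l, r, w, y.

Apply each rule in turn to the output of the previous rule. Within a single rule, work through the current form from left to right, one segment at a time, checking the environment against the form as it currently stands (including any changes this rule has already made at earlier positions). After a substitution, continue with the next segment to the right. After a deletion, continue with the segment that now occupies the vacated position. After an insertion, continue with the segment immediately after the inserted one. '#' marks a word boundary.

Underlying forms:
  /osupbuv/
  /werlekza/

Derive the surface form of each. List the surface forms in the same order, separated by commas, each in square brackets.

[ospf], [werleksa]

/osupbuv/:
  1 Spirantization: no change — [osupbuv]
  2 Progressive Voicing Assimilation: [osupbuv] → [osuppuv]
  3 Degemination: [osuppuv] → [osupuv]
  4 Final Obstruent Devoicing: [osupuv] → [osupuf]
  5 Syncope: [osupuf] → [ospf]
/werlekza/:
  1 Spirantization: no change — [werlekza]
  2 Progressive Voicing Assimilation: [werlekza] → [werleksa]
  3 Degemination: no change — [werleksa]
  4 Final Obstruent Devoicing: no change — [werleksa]
  5 Syncope: no change — [werleksa]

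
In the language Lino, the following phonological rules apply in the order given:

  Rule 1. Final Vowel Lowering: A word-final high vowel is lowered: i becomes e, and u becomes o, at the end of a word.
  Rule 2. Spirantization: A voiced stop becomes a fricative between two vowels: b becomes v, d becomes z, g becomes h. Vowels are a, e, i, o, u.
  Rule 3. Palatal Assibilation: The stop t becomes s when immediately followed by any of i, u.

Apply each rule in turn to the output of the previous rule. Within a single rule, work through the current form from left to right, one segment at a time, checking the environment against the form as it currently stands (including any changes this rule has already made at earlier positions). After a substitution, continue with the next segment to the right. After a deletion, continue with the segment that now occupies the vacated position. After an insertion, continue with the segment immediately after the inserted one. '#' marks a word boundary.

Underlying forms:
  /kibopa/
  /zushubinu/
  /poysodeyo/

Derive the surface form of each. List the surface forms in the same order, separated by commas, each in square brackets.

/kibopa/:
  Rule 1 Final Vowel Lowering: no change — [kibopa]
  Rule 2 Spirantization: [kibopa] → [kivopa]
  Rule 3 Palatal Assibilation: no change — [kivopa]
/zushubinu/:
  Rule 1 Final Vowel Lowering: [zushubinu] → [zushubino]
  Rule 2 Spirantization: [zushubino] → [zushuvino]
  Rule 3 Palatal Assibilation: no change — [zushuvino]
/poysodeyo/:
  Rule 1 Final Vowel Lowering: no change — [poysodeyo]
  Rule 2 Spirantization: [poysodeyo] → [poysozeyo]
  Rule 3 Palatal Assibilation: no change — [poysozeyo]

[kivopa], [zushuvino], [poysozeyo]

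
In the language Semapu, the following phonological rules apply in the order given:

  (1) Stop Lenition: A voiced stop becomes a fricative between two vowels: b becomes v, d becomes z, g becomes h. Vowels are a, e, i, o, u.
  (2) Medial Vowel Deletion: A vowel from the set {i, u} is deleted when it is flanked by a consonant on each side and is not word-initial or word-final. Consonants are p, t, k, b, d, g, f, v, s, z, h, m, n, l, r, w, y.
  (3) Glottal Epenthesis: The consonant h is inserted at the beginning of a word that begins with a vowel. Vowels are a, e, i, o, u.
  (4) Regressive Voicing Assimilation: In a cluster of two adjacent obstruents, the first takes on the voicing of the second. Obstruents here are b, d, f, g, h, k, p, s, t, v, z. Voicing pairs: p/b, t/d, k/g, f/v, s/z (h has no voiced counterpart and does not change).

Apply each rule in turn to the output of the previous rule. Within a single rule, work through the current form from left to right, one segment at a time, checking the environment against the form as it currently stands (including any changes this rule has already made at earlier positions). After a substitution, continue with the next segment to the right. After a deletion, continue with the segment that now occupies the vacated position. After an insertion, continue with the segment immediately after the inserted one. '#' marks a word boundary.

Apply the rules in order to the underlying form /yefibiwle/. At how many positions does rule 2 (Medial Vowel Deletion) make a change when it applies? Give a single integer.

2

(1) Stop Lenition: [yefibiwle] → [yefiviwle]
(2) Medial Vowel Deletion: [yefiviwle] → [yefvwle]
(3) Glottal Epenthesis: no change — [yefvwle]
(4) Regressive Voicing Assimilation: [yefvwle] → [yevvwle]
Rule 2 changed 2 position(s).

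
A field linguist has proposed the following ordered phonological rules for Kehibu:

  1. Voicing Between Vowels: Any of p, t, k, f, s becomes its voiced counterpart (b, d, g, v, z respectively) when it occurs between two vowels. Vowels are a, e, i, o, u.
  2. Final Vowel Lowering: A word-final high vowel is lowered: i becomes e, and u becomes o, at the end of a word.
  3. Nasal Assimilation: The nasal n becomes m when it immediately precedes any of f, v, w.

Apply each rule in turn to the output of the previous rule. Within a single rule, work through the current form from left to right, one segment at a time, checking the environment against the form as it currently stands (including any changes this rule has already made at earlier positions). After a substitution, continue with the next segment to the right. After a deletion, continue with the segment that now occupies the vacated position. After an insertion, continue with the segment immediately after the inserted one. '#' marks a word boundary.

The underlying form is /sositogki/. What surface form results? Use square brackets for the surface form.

[sozidogke]

1 Voicing Between Vowels: [sositogki] → [sozidogki]
2 Final Vowel Lowering: [sozidogki] → [sozidogke]
3 Nasal Assimilation: no change — [sozidogke]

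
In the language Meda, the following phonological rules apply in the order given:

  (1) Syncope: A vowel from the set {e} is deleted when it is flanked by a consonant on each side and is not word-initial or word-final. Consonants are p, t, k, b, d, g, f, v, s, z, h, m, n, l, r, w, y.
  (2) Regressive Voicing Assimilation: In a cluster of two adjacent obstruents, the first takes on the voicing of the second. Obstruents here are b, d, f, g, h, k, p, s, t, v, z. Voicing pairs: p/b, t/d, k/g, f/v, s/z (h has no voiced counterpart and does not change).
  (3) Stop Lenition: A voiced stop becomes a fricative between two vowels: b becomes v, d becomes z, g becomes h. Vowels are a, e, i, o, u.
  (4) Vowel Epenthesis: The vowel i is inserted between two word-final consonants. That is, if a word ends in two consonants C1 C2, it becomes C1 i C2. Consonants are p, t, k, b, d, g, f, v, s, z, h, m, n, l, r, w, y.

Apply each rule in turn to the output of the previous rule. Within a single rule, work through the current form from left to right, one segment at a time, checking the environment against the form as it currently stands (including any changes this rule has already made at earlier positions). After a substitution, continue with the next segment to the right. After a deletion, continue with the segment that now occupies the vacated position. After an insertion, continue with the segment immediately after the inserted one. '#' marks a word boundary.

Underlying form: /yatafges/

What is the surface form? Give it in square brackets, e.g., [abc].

(1) Syncope: [yatafges] → [yatafgs]
(2) Regressive Voicing Assimilation: [yatafgs] → [yatavks]
(3) Stop Lenition: no change — [yatavks]
(4) Vowel Epenthesis: [yatavks] → [yatavkis]

[yatavkis]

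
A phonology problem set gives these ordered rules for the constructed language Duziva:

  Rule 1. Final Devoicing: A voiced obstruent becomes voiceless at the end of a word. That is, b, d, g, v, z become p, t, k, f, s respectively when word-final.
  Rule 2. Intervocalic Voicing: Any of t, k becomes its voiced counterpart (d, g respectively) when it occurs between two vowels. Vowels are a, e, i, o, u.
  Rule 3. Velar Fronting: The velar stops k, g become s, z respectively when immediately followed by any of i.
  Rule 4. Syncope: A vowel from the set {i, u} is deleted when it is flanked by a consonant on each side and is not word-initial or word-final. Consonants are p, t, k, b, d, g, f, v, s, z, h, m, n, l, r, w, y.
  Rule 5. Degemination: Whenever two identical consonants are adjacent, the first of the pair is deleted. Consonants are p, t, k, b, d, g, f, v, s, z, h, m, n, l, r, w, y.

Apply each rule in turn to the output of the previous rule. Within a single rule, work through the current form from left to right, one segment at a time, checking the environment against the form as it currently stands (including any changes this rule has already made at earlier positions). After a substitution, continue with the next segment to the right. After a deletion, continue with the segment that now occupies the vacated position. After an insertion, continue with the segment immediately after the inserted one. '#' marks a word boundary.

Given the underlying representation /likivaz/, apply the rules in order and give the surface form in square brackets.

[lzvas]

Rule 1 Final Devoicing: [likivaz] → [likivas]
Rule 2 Intervocalic Voicing: [likivas] → [ligivas]
Rule 3 Velar Fronting: [ligivas] → [lizivas]
Rule 4 Syncope: [lizivas] → [lzvas]
Rule 5 Degemination: no change — [lzvas]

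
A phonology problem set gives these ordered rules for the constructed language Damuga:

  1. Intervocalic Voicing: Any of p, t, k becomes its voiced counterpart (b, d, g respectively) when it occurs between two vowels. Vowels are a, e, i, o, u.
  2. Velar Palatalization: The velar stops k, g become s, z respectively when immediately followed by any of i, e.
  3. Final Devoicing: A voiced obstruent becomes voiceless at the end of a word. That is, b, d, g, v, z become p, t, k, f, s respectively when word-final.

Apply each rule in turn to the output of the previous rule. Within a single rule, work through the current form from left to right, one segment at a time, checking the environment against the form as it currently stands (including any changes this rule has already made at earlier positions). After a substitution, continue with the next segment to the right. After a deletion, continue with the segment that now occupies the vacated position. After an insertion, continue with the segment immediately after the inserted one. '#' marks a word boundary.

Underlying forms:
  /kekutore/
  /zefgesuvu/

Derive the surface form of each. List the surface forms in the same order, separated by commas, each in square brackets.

/kekutore/:
  1 Intervocalic Voicing: [kekutore] → [kegudore]
  2 Velar Palatalization: [kegudore] → [segudore]
  3 Final Devoicing: no change — [segudore]
/zefgesuvu/:
  1 Intervocalic Voicing: no change — [zefgesuvu]
  2 Velar Palatalization: [zefgesuvu] → [zefzesuvu]
  3 Final Devoicing: no change — [zefzesuvu]

[segudore], [zefzesuvu]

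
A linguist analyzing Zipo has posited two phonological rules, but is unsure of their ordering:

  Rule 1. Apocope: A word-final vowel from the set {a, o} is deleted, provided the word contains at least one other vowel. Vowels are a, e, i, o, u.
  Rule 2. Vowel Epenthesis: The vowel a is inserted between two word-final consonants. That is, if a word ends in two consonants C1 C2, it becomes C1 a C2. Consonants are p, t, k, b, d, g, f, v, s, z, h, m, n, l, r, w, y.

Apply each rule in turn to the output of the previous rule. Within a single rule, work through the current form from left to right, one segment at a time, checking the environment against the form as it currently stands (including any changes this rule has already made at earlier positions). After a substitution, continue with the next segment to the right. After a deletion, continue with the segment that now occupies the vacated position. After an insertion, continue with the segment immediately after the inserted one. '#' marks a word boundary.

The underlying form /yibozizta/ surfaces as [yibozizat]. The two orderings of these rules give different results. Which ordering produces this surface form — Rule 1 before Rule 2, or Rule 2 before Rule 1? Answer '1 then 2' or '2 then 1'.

1 then 2

Order 1 then 2:
  1 Apocope: [yibozizta] → [yibozizt]
  2 Vowel Epenthesis: [yibozizt] → [yibozizat]
  result: [yibozizat]
Order 2 then 1:
  2 Vowel Epenthesis: no change — [yibozizta]
  1 Apocope: [yibozizta] → [yibozizt]
  result: [yibozizt]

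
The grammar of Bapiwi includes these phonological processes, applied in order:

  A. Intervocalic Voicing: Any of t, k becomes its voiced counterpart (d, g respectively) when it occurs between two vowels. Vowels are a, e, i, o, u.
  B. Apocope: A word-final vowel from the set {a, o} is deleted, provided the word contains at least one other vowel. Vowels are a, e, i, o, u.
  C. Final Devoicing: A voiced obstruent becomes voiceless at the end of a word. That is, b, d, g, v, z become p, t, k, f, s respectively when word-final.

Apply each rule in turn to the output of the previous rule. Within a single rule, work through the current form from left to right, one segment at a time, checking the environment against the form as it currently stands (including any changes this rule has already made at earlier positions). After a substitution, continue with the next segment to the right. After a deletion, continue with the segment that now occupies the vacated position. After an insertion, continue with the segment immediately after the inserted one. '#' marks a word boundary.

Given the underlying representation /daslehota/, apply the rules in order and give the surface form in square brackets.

A Intervocalic Voicing: [daslehota] → [daslehoda]
B Apocope: [daslehoda] → [daslehod]
C Final Devoicing: [daslehod] → [daslehot]

[daslehot]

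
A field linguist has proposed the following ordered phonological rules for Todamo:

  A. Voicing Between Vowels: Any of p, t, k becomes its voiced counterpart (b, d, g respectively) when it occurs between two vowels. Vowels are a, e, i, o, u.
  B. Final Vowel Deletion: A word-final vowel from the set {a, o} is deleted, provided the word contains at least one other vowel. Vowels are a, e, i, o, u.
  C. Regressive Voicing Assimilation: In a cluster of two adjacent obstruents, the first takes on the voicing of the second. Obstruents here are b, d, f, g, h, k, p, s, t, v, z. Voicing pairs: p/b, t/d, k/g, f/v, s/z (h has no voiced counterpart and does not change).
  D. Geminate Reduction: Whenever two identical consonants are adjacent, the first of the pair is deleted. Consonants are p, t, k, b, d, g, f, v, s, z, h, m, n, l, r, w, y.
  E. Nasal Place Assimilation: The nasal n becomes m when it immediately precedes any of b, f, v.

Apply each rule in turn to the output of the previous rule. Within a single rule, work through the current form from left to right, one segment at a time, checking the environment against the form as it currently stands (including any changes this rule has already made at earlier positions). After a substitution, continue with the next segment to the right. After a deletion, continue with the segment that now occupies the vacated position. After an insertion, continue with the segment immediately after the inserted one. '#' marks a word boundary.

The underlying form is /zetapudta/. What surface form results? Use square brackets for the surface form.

A Voicing Between Vowels: [zetapudta] → [zedabudta]
B Final Vowel Deletion: [zedabudta] → [zedabudt]
C Regressive Voicing Assimilation: [zedabudt] → [zedabutt]
D Geminate Reduction: [zedabutt] → [zedabut]
E Nasal Place Assimilation: no change — [zedabut]

[zedabut]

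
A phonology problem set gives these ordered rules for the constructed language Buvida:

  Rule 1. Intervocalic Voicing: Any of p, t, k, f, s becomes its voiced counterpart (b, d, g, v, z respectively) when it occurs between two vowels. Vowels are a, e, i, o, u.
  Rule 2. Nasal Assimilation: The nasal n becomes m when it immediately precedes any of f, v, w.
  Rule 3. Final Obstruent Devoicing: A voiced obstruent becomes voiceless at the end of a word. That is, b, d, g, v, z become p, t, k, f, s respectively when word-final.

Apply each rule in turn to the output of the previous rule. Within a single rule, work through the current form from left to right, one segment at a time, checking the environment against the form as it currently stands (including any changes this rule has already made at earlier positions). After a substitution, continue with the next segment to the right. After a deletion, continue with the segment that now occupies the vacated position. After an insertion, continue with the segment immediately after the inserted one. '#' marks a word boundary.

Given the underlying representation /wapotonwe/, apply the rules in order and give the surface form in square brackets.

Rule 1 Intervocalic Voicing: [wapotonwe] → [wabodonwe]
Rule 2 Nasal Assimilation: [wabodonwe] → [wabodomwe]
Rule 3 Final Obstruent Devoicing: no change — [wabodomwe]

[wabodomwe]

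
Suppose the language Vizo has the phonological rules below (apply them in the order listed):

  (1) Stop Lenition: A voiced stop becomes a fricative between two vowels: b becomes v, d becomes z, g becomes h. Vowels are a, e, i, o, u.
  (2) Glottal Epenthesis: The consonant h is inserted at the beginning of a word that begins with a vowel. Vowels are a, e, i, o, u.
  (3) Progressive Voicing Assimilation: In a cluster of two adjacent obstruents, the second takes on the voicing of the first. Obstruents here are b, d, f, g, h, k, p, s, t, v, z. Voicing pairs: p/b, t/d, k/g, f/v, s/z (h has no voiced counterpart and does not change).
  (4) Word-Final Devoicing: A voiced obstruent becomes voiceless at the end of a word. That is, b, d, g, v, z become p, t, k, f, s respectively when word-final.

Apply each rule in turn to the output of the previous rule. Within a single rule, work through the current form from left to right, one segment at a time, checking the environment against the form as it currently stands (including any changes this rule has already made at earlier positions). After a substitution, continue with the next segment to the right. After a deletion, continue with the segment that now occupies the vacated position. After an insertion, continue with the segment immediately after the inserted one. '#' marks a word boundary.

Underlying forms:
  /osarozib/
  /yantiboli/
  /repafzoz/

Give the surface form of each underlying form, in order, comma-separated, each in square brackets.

/osarozib/:
  (1) Stop Lenition: no change — [osarozib]
  (2) Glottal Epenthesis: [osarozib] → [hosarozib]
  (3) Progressive Voicing Assimilation: no change — [hosarozib]
  (4) Word-Final Devoicing: [hosarozib] → [hosarozip]
/yantiboli/:
  (1) Stop Lenition: [yantiboli] → [yantivoli]
  (2) Glottal Epenthesis: no change — [yantivoli]
  (3) Progressive Voicing Assimilation: no change — [yantivoli]
  (4) Word-Final Devoicing: no change — [yantivoli]
/repafzoz/:
  (1) Stop Lenition: no change — [repafzoz]
  (2) Glottal Epenthesis: no change — [repafzoz]
  (3) Progressive Voicing Assimilation: [repafzoz] → [repafsoz]
  (4) Word-Final Devoicing: [repafsoz] → [repafsos]

[hosarozip], [yantivoli], [repafsos]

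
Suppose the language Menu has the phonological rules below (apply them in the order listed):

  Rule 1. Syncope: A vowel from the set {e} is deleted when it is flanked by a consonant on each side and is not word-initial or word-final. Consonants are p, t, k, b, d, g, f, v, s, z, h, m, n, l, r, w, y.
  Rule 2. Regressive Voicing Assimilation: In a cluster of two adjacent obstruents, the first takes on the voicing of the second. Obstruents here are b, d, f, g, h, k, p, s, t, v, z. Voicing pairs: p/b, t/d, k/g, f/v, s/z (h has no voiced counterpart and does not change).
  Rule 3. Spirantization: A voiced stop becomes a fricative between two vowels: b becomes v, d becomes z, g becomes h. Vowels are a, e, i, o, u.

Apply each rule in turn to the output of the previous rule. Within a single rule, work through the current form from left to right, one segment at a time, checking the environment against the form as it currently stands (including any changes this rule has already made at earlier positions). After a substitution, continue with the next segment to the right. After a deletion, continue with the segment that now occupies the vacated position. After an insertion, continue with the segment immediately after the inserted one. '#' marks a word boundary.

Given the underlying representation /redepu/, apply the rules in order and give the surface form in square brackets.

Rule 1 Syncope: [redepu] → [rdpu]
Rule 2 Regressive Voicing Assimilation: [rdpu] → [rtpu]
Rule 3 Spirantization: no change — [rtpu]

[rtpu]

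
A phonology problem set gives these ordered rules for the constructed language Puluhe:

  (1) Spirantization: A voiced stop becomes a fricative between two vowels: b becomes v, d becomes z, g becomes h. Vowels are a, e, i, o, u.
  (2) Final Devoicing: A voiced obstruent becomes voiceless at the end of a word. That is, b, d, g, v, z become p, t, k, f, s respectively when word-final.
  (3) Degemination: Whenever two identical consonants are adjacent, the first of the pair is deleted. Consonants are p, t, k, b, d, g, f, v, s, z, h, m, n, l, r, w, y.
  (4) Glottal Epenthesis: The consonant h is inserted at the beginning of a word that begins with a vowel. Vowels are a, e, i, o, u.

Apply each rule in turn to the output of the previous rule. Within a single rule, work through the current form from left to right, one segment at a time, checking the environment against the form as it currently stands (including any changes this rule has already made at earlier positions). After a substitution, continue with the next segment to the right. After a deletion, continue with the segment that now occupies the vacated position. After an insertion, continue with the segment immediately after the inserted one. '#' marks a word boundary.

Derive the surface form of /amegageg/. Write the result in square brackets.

(1) Spirantization: [amegageg] → [amehaheg]
(2) Final Devoicing: [amehaheg] → [amehahek]
(3) Degemination: no change — [amehahek]
(4) Glottal Epenthesis: [amehahek] → [hamehahek]

[hamehahek]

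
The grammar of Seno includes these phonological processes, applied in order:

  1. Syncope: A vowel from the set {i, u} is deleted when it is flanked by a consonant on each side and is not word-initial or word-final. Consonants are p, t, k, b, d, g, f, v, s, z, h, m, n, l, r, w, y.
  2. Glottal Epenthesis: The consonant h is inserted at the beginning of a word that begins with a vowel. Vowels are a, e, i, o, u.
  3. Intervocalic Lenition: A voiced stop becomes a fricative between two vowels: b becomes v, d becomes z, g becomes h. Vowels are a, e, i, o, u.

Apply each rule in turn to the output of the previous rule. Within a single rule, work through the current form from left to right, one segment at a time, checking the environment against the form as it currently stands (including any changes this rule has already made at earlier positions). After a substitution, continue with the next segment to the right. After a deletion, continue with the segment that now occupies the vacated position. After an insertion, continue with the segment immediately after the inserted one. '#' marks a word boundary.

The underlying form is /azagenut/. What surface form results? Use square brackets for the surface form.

1 Syncope: [azagenut] → [azagent]
2 Glottal Epenthesis: [azagent] → [hazagent]
3 Intervocalic Lenition: [hazagent] → [hazahent]

[hazahent]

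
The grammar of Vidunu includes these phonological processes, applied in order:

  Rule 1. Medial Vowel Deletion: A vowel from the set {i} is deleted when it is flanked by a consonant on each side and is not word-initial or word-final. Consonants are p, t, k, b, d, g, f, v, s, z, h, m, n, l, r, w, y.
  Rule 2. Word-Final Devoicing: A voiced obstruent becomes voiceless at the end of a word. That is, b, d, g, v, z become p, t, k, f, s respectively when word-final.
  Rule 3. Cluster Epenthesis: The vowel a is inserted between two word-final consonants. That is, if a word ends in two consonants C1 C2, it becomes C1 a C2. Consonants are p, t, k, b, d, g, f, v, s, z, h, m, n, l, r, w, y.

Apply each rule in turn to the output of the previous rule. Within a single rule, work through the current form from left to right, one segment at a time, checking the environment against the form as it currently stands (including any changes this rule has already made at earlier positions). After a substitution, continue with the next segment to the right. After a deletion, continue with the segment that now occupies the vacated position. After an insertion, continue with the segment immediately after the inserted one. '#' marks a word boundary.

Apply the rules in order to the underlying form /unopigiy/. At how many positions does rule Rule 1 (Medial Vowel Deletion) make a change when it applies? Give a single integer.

Rule 1 Medial Vowel Deletion: [unopigiy] → [unopgy]
Rule 2 Word-Final Devoicing: no change — [unopgy]
Rule 3 Cluster Epenthesis: [unopgy] → [unopgay]
Rule Rule 1 changed 2 position(s).

2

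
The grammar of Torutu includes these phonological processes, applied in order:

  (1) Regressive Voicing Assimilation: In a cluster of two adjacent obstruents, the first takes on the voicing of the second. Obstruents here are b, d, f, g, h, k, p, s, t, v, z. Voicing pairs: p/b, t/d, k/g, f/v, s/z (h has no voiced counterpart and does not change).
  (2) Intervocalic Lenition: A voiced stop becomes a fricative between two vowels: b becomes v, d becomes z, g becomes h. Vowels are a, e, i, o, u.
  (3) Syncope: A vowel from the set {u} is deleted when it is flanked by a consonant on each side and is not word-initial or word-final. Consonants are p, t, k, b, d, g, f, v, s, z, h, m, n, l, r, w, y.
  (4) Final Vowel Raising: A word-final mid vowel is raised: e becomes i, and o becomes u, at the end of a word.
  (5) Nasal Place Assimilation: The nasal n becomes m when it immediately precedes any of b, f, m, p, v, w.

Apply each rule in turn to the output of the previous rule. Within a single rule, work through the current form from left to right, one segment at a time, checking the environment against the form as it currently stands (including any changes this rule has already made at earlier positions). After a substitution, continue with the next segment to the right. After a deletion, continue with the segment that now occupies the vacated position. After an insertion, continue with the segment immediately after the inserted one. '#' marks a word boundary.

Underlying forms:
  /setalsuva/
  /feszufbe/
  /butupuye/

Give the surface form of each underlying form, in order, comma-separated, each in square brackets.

/setalsuva/:
  (1) Regressive Voicing Assimilation: no change — [setalsuva]
  (2) Intervocalic Lenition: no change — [setalsuva]
  (3) Syncope: [setalsuva] → [setalsva]
  (4) Final Vowel Raising: no change — [setalsva]
  (5) Nasal Place Assimilation: no change — [setalsva]
/feszufbe/:
  (1) Regressive Voicing Assimilation: [feszufbe] → [fezzuvbe]
  (2) Intervocalic Lenition: no change — [fezzuvbe]
  (3) Syncope: [fezzuvbe] → [fezzvbe]
  (4) Final Vowel Raising: [fezzvbe] → [fezzvbi]
  (5) Nasal Place Assimilation: no change — [fezzvbi]
/butupuye/:
  (1) Regressive Voicing Assimilation: no change — [butupuye]
  (2) Intervocalic Lenition: no change — [butupuye]
  (3) Syncope: [butupuye] → [btpye]
  (4) Final Vowel Raising: [btpye] → [btpyi]
  (5) Nasal Place Assimilation: no change — [btpyi]

[setalsva], [fezzvbi], [btpyi]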